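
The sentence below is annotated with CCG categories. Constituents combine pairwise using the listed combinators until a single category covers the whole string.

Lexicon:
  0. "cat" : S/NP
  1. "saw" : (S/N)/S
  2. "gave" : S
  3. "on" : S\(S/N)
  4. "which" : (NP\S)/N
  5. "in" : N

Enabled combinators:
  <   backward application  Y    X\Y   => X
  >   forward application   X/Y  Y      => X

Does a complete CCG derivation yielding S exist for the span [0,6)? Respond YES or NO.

YES

[0,6] S   >
  [0,1] "cat" : S/NP
  [1,6] NP   <
    [1,4] S   <
      [1,3] S/N   >
        [1,2] "saw" : (S/N)/S
        [2,3] "gave" : S
      [3,4] "on" : S\(S/N)
    [4,6] NP\S   >
      [4,5] "which" : (NP\S)/N
      [5,6] "in" : N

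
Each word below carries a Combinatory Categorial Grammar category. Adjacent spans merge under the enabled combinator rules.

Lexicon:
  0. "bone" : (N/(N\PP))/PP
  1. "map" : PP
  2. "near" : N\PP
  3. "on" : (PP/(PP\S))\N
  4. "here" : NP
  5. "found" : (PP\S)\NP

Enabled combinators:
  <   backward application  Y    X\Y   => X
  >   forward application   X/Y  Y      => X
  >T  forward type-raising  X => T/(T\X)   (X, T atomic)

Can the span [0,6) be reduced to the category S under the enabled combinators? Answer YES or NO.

(N/(N\PP))/PP PP N\PP (PP/(PP\S))\N NP (PP\S)\NP
CKY chart[0,6] = {N/(N\PP), NP/(NP\PP), PP, PP/(PP\PP), S/(S\PP)}; S ∉ chart

NO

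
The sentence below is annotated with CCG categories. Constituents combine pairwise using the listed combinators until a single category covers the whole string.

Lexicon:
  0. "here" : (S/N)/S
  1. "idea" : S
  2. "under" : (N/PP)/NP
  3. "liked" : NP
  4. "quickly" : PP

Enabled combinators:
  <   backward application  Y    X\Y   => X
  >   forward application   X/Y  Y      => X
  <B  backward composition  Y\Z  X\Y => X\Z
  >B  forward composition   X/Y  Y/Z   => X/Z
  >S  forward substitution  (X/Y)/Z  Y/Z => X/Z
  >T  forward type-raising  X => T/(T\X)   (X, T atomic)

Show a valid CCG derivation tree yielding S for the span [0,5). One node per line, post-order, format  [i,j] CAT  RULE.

[0,1] (S/N)/S  lex  "here"
[1,2] S  lex  "idea"
[0,2] S/N  >  k=1
[2,3] (N/PP)/NP  lex  "under"
[3,4] NP  lex  "liked"
[2,4] N/PP  >  k=3
[4,5] PP  lex  "quickly"
[2,5] N  >  k=4
[0,5] S  >  k=2

[0,5] S   >
  [0,2] S/N   >
    [0,1] "here" : (S/N)/S
    [1,2] "idea" : S
  [2,5] N   >
    [2,4] N/PP   >
      [2,3] "under" : (N/PP)/NP
      [3,4] "liked" : NP
    [4,5] "quickly" : PP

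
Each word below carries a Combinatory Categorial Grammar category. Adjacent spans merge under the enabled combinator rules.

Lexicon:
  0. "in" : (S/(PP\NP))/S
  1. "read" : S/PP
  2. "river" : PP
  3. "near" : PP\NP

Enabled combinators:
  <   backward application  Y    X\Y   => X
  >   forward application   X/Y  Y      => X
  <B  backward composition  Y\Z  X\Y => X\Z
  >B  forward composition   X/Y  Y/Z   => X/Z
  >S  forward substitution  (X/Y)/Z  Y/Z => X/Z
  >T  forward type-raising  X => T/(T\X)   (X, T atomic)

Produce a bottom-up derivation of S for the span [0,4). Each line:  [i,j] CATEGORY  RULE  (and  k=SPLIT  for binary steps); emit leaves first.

[0,4] S   >
  [0,3] S/(PP\NP)   >
    [0,1] "in" : (S/(PP\NP))/S
    [1,3] S   >
      [1,2] "read" : S/PP
      [2,3] "river" : PP
  [3,4] "near" : PP\NP

[0,1] (S/(PP\NP))/S  lex  "in"
[1,2] S/PP  lex  "read"
[2,3] PP  lex  "river"
[1,3] S  >  k=2
[0,3] S/(PP\NP)  >  k=1
[3,4] PP\NP  lex  "near"
[0,4] S  >  k=3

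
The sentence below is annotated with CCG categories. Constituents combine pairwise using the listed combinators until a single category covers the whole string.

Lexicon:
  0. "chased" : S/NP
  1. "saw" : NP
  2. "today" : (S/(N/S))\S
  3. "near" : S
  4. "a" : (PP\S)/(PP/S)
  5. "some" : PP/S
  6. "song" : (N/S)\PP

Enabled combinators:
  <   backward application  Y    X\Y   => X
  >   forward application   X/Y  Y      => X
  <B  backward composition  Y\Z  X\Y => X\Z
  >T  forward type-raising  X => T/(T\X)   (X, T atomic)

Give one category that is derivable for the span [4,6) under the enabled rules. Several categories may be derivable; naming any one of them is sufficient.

[0,7] S   >
  [0,3] S/(N/S)   <
    [0,2] S   >
      [0,1] "chased" : S/NP
      [1,2] "saw" : NP
    [2,3] "today" : (S/(N/S))\S
  [3,7] N/S   <
    [3,6] PP   >
      [3,4] PP/(PP\S)   >T
        [3,4] "near" : S
      [4,6] PP\S   >
        [4,5] "a" : (PP\S)/(PP/S)
        [5,6] "some" : PP/S
    [6,7] "song" : (N/S)\PP

PP\S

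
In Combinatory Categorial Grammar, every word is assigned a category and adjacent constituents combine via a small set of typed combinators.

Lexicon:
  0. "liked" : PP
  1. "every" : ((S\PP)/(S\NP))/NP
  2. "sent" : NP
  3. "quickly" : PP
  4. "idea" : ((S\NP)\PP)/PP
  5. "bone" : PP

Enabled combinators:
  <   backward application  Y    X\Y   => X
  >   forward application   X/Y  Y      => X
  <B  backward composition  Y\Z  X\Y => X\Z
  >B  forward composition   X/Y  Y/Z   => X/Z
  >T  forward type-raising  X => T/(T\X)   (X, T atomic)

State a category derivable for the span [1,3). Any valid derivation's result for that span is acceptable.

[0,6] S   <
  [0,1] "liked" : PP
  [1,6] S\PP   >
    [1,3] (S\PP)/(S\NP)   >
      [1,2] "every" : ((S\PP)/(S\NP))/NP
      [2,3] "sent" : NP
    [3,6] S\NP   <
      [3,4] "quickly" : PP
      [4,6] (S\NP)\PP   >
        [4,5] "idea" : ((S\NP)\PP)/PP
        [5,6] "bone" : PP

(S\PP)/(S\NP)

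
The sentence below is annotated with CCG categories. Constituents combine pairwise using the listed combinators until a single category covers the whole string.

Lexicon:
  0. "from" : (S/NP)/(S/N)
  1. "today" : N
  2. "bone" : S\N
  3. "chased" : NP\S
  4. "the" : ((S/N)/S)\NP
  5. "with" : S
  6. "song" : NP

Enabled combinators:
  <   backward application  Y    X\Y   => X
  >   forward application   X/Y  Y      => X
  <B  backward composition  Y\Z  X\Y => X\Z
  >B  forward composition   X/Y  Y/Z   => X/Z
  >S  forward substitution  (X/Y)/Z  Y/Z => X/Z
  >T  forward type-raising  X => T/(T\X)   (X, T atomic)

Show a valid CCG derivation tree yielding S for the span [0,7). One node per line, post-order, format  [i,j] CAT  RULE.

[0,7] S   >
  [0,6] S/NP   >
    [0,1] "from" : (S/NP)/(S/N)
    [1,6] S/N   >
      [1,5] (S/N)/S   <
        [1,4] NP   <
          [1,2] "today" : N
          [2,4] NP\N   <B
            [2,3] "bone" : S\N
            [3,4] "chased" : NP\S
        [4,5] "the" : ((S/N)/S)\NP
      [5,6] "with" : S
  [6,7] "song" : NP

[0,1] (S/NP)/(S/N)  lex  "from"
[1,2] N  lex  "today"
[2,3] S\N  lex  "bone"
[3,4] NP\S  lex  "chased"
[2,4] NP\N  <B  k=3
[1,4] NP  <  k=2
[4,5] ((S/N)/S)\NP  lex  "the"
[1,5] (S/N)/S  <  k=4
[5,6] S  lex  "with"
[1,6] S/N  >  k=5
[0,6] S/NP  >  k=1
[6,7] NP  lex  "song"
[0,7] S  >  k=6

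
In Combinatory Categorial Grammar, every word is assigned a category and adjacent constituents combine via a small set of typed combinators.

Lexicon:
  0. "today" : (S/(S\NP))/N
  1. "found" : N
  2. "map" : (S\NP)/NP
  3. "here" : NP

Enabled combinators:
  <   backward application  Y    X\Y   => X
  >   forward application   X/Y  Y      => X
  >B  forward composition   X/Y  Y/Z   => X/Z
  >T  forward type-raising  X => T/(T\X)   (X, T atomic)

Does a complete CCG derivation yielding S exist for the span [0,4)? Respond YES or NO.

[0,4] S   >
  [0,2] S/(S\NP)   >
    [0,1] "today" : (S/(S\NP))/N
    [1,2] "found" : N
  [2,4] S\NP   >
    [2,3] "map" : (S\NP)/NP
    [3,4] "here" : NP

YES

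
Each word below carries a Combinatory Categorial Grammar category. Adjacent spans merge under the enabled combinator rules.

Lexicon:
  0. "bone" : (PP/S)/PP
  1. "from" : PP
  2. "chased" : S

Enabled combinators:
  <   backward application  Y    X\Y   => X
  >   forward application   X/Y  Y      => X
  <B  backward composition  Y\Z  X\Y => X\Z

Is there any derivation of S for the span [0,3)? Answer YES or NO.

NO

(PP/S)/PP PP S
CKY chart[0,3] = {PP}; S ∉ chart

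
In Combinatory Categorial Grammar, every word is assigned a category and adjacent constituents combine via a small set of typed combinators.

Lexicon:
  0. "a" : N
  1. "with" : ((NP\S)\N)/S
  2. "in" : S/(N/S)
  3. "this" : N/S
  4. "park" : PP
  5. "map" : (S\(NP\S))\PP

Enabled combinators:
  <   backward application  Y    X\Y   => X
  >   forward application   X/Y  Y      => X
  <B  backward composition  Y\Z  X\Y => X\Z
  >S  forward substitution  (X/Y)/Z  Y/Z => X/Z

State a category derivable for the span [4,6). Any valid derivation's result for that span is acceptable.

[0,6] S   <
  [0,1] "a" : N
  [1,6] S\N   <B
    [1,4] (NP\S)\N   >
      [1,2] "with" : ((NP\S)\N)/S
      [2,4] S   >
        [2,3] "in" : S/(N/S)
        [3,4] "this" : N/S
    [4,6] S\(NP\S)   <
      [4,5] "park" : PP
      [5,6] "map" : (S\(NP\S))\PP

S\(NP\S)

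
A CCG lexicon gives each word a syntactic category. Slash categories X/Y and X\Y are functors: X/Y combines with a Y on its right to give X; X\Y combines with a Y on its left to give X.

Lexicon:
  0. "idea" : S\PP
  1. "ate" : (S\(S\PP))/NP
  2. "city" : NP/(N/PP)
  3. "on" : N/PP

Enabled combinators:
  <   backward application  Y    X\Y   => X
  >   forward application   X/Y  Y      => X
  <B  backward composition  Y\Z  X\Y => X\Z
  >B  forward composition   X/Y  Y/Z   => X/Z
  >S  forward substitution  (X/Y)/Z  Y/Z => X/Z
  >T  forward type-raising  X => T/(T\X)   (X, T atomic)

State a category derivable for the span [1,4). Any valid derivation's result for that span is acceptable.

S\(S\PP)

[0,4] S   <
  [0,1] "idea" : S\PP
  [1,4] S\(S\PP)   >
    [1,2] "ate" : (S\(S\PP))/NP
    [2,4] NP   >
      [2,3] "city" : NP/(N/PP)
      [3,4] "on" : N/PP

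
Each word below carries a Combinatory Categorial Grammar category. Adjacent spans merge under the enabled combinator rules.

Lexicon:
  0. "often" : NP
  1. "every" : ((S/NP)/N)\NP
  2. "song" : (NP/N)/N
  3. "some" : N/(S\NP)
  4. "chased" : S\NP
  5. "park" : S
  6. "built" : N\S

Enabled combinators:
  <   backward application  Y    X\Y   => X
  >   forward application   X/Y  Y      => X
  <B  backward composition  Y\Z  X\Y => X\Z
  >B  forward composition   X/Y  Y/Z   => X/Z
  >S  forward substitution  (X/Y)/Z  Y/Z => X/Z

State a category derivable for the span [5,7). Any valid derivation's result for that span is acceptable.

[0,7] S   >
  [0,5] S/N   >S
    [0,2] (S/NP)/N   <
      [0,1] "often" : NP
      [1,2] "every" : ((S/NP)/N)\NP
    [2,5] NP/N   >
      [2,3] "song" : (NP/N)/N
      [3,5] N   >
        [3,4] "some" : N/(S\NP)
        [4,5] "chased" : S\NP
  [5,7] N   <
    [5,6] "park" : S
    [6,7] "built" : N\S

N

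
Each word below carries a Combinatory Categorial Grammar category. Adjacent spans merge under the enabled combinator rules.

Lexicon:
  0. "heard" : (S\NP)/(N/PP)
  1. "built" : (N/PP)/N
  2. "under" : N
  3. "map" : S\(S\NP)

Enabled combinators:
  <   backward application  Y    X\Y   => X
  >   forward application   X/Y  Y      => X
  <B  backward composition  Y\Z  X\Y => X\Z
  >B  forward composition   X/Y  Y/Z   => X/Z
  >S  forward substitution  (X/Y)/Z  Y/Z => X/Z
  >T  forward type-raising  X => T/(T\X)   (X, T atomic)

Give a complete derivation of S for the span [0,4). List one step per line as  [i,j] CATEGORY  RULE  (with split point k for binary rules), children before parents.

[0,4] S   <
  [0,3] S\NP   >
    [0,1] "heard" : (S\NP)/(N/PP)
    [1,3] N/PP   >
      [1,2] "built" : (N/PP)/N
      [2,3] "under" : N
  [3,4] "map" : S\(S\NP)

[0,1] (S\NP)/(N/PP)  lex  "heard"
[1,2] (N/PP)/N  lex  "built"
[2,3] N  lex  "under"
[1,3] N/PP  >  k=2
[0,3] S\NP  >  k=1
[3,4] S\(S\NP)  lex  "map"
[0,4] S  <  k=3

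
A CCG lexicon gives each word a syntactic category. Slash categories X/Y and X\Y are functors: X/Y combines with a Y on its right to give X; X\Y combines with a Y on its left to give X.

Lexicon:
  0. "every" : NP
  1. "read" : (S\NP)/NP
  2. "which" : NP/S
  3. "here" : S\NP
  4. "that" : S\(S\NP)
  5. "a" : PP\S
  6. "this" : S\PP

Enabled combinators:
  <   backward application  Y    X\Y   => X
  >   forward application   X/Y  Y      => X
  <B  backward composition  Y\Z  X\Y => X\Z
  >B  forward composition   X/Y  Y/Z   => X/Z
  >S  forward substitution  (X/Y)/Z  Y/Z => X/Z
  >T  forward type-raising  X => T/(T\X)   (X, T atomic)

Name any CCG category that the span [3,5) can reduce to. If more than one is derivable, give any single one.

S

[0,7] S   <
  [0,1] "every" : NP
  [1,7] S\NP   <B
    [1,5] S\NP   >
      [1,2] "read" : (S\NP)/NP
      [2,5] NP   >
        [2,3] "which" : NP/S
        [3,5] S   <
          [3,4] "here" : S\NP
          [4,5] "that" : S\(S\NP)
    [5,7] S\S   <B
      [5,6] "a" : PP\S
      [6,7] "this" : S\PP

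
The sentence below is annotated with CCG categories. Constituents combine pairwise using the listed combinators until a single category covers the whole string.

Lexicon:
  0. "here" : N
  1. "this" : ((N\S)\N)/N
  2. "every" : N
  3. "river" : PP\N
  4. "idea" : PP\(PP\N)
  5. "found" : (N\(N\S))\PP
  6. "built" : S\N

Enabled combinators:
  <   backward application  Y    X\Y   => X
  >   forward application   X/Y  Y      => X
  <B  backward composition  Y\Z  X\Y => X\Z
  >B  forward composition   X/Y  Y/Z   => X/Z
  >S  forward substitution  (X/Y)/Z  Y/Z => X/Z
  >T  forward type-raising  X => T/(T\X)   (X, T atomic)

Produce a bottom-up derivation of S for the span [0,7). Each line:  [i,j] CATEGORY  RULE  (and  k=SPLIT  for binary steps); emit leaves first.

[0,1] N  lex  "here"
[1,2] ((N\S)\N)/N  lex  "this"
[2,3] N  lex  "every"
[1,3] (N\S)\N  >  k=2
[0,3] N\S  <  k=1
[3,4] PP\N  lex  "river"
[4,5] PP\(PP\N)  lex  "idea"
[3,5] PP  <  k=4
[5,6] (N\(N\S))\PP  lex  "found"
[3,6] N\(N\S)  <  k=5
[0,6] N  <  k=3
[6,7] S\N  lex  "built"
[0,7] S  <  k=6

[0,7] S   <
  [0,6] N   <
    [0,3] N\S   <
      [0,1] "here" : N
      [1,3] (N\S)\N   >
        [1,2] "this" : ((N\S)\N)/N
        [2,3] "every" : N
    [3,6] N\(N\S)   <
      [3,5] PP   <
        [3,4] "river" : PP\N
        [4,5] "idea" : PP\(PP\N)
      [5,6] "found" : (N\(N\S))\PP
  [6,7] "built" : S\N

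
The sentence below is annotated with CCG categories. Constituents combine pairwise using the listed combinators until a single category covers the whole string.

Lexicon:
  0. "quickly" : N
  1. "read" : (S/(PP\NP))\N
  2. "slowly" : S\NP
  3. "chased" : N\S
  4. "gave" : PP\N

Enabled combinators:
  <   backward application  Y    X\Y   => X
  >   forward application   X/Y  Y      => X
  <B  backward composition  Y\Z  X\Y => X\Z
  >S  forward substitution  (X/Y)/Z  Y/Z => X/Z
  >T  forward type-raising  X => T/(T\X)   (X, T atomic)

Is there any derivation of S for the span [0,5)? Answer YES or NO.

[0,5] S   >
  [0,2] S/(PP\NP)   <
    [0,1] "quickly" : N
    [1,2] "read" : (S/(PP\NP))\N
  [2,5] PP\NP   <B
    [2,3] "slowly" : S\NP
    [3,5] PP\S   <B
      [3,4] "chased" : N\S
      [4,5] "gave" : PP\N

YES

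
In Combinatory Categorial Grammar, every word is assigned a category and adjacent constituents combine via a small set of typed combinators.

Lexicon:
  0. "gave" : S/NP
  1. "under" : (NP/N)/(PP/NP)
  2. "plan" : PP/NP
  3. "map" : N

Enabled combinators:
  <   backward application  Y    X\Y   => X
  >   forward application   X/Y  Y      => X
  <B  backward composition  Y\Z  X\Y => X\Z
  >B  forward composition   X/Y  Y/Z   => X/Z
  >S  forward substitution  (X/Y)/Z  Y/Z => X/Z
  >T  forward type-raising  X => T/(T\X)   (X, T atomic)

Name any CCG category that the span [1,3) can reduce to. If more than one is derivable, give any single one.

[0,4] S   >
  [0,1] "gave" : S/NP
  [1,4] NP   >
    [1,3] NP/N   >
      [1,2] "under" : (NP/N)/(PP/NP)
      [2,3] "plan" : PP/NP
    [3,4] "map" : N

NP/N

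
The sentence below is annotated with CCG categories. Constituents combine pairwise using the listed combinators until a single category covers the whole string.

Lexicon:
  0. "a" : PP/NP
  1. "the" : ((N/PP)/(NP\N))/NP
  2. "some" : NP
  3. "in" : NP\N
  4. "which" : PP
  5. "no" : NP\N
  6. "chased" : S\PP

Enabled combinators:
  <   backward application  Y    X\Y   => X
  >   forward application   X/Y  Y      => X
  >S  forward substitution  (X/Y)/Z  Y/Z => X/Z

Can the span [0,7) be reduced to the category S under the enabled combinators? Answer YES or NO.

[0,7] S   <
  [0,6] PP   >
    [0,1] "a" : PP/NP
    [1,6] NP   <
      [1,5] N   >
        [1,4] N/PP   >
          [1,3] (N/PP)/(NP\N)   >
            [1,2] "the" : ((N/PP)/(NP\N))/NP
            [2,3] "some" : NP
          [3,4] "in" : NP\N
        [4,5] "which" : PP
      [5,6] "no" : NP\N
  [6,7] "chased" : S\PP

YES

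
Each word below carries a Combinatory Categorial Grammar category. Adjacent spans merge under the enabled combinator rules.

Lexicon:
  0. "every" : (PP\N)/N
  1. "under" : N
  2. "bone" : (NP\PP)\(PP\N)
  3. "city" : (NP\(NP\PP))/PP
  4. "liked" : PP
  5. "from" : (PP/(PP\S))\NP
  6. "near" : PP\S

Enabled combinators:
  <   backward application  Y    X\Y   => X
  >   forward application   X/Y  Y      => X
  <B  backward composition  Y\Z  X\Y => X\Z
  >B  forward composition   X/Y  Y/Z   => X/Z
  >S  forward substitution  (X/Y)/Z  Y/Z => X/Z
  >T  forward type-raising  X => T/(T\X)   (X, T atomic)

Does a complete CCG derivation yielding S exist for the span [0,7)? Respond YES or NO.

(PP\N)/N N (NP\PP)\(PP\N) (NP\(NP\PP))/PP PP (PP/(PP\S))\NP PP\S
CKY chart[0,7] = {N/(N\PP), NP/(NP\PP), PP, PP/(PP\PP), S/(S\PP)}; S ∉ chart

NO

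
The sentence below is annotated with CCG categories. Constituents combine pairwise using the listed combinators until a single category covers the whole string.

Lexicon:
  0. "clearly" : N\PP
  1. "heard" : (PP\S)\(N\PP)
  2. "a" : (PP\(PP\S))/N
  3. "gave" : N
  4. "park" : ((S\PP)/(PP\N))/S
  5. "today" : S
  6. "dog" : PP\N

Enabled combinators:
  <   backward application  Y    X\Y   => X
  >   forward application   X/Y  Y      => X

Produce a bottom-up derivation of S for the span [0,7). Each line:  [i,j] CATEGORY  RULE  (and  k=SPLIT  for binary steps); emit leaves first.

[0,7] S   <
  [0,4] PP   <
    [0,2] PP\S   <
      [0,1] "clearly" : N\PP
      [1,2] "heard" : (PP\S)\(N\PP)
    [2,4] PP\(PP\S)   >
      [2,3] "a" : (PP\(PP\S))/N
      [3,4] "gave" : N
  [4,7] S\PP   >
    [4,6] (S\PP)/(PP\N)   >
      [4,5] "park" : ((S\PP)/(PP\N))/S
      [5,6] "today" : S
    [6,7] "dog" : PP\N

[0,1] N\PP  lex  "clearly"
[1,2] (PP\S)\(N\PP)  lex  "heard"
[0,2] PP\S  <  k=1
[2,3] (PP\(PP\S))/N  lex  "a"
[3,4] N  lex  "gave"
[2,4] PP\(PP\S)  >  k=3
[0,4] PP  <  k=2
[4,5] ((S\PP)/(PP\N))/S  lex  "park"
[5,6] S  lex  "today"
[4,6] (S\PP)/(PP\N)  >  k=5
[6,7] PP\N  lex  "dog"
[4,7] S\PP  >  k=6
[0,7] S  <  k=4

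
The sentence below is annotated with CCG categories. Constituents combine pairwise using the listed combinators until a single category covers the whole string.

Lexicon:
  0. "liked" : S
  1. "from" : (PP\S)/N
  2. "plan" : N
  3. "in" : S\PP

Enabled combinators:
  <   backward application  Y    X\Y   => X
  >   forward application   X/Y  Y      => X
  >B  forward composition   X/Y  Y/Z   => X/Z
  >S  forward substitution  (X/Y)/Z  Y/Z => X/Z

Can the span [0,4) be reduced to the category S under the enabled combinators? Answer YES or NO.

[0,4] S   <
  [0,3] PP   <
    [0,1] "liked" : S
    [1,3] PP\S   >
      [1,2] "from" : (PP\S)/N
      [2,3] "plan" : N
  [3,4] "in" : S\PP

YES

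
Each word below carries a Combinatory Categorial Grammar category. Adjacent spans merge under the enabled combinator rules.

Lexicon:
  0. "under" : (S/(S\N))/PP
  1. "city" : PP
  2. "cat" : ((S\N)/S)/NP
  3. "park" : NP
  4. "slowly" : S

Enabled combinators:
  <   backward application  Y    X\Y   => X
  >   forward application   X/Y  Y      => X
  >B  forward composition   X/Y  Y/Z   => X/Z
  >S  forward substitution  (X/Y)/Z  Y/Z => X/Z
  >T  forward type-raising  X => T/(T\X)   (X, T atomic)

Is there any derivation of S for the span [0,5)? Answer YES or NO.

YES

[0,5] S   >
  [0,2] S/(S\N)   >
    [0,1] "under" : (S/(S\N))/PP
    [1,2] "city" : PP
  [2,5] S\N   >
    [2,4] (S\N)/S   >
      [2,3] "cat" : ((S\N)/S)/NP
      [3,4] "park" : NP
    [4,5] "slowly" : S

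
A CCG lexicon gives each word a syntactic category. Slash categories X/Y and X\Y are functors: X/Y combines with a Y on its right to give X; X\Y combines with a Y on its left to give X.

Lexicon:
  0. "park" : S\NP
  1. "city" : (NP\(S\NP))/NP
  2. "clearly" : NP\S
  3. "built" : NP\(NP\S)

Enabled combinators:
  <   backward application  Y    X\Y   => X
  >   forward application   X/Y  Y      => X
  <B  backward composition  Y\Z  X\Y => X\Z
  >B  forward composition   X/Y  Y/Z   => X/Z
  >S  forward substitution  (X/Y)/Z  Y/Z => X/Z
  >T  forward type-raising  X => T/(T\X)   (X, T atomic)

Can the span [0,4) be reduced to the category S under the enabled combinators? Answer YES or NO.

NO

S\NP (NP\(S\NP))/NP NP\S NP\(NP\S)
CKY chart[0,4] = {N/(N\NP), NP, NP/(NP\NP), PP/(PP\NP), S/(S\NP)}; S ∉ chart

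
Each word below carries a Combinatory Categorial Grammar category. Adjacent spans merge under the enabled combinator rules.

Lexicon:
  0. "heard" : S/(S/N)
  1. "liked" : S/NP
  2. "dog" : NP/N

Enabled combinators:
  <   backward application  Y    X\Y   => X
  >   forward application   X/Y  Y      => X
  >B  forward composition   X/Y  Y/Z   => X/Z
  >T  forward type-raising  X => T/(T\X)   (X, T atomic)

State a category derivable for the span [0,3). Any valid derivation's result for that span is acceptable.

S

[0,3] S   >
  [0,1] "heard" : S/(S/N)
  [1,3] S/N   >B
    [1,2] "liked" : S/NP
    [2,3] "dog" : NP/N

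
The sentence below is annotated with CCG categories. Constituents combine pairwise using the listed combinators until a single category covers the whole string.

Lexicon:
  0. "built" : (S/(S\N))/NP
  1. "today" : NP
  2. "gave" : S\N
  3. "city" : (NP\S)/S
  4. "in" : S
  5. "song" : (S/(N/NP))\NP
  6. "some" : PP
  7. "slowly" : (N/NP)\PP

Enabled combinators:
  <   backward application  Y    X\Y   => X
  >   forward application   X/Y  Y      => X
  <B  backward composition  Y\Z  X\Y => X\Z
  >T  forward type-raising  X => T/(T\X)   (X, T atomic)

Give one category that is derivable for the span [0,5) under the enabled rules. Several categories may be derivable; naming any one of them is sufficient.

[0,8] S   >
  [0,6] S/(N/NP)   <
    [0,5] NP   <
      [0,3] S   >
        [0,2] S/(S\N)   >
          [0,1] "built" : (S/(S\N))/NP
          [1,2] "today" : NP
        [2,3] "gave" : S\N
      [3,5] NP\S   >
        [3,4] "city" : (NP\S)/S
        [4,5] "in" : S
    [5,6] "song" : (S/(N/NP))\NP
  [6,8] N/NP   <
    [6,7] "some" : PP
    [7,8] "slowly" : (N/NP)\PP

NP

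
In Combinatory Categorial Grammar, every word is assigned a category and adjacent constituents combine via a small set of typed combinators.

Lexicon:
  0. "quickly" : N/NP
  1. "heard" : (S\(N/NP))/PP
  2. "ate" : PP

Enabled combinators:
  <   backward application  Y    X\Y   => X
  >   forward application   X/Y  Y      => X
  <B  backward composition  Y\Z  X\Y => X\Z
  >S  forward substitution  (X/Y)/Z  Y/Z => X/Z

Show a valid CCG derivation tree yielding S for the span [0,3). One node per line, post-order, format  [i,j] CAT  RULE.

[0,3] S   <
  [0,1] "quickly" : N/NP
  [1,3] S\(N/NP)   >
    [1,2] "heard" : (S\(N/NP))/PP
    [2,3] "ate" : PP

[0,1] N/NP  lex  "quickly"
[1,2] (S\(N/NP))/PP  lex  "heard"
[2,3] PP  lex  "ate"
[1,3] S\(N/NP)  >  k=2
[0,3] S  <  k=1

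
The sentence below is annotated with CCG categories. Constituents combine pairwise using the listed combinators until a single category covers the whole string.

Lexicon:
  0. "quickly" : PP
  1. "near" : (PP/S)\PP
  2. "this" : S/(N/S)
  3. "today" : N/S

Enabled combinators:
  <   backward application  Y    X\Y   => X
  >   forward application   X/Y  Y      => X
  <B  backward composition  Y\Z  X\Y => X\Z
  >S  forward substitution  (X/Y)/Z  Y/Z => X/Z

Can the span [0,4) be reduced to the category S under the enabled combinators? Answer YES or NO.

PP (PP/S)\PP S/(N/S) N/S
CKY chart[0,4] = {PP}; S ∉ chart

NO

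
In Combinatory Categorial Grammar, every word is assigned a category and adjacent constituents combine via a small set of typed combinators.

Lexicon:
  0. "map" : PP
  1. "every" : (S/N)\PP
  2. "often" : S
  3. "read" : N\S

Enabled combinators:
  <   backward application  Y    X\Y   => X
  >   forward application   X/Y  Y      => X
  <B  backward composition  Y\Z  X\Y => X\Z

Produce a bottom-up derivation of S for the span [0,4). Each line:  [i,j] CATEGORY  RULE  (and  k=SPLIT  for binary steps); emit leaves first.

[0,4] S   >
  [0,2] S/N   <
    [0,1] "map" : PP
    [1,2] "every" : (S/N)\PP
  [2,4] N   <
    [2,3] "often" : S
    [3,4] "read" : N\S

[0,1] PP  lex  "map"
[1,2] (S/N)\PP  lex  "every"
[0,2] S/N  <  k=1
[2,3] S  lex  "often"
[3,4] N\S  lex  "read"
[2,4] N  <  k=3
[0,4] S  >  k=2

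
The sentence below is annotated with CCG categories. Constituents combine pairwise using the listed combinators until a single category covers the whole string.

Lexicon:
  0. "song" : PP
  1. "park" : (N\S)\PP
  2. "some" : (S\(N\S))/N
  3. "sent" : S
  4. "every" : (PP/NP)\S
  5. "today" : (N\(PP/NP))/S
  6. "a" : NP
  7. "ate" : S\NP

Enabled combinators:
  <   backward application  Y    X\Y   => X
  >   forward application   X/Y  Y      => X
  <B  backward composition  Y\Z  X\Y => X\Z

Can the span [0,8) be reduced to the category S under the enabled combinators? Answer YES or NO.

[0,8] S   <
  [0,1] "song" : PP
  [1,8] S\PP   <B
    [1,2] "park" : (N\S)\PP
    [2,8] S\(N\S)   >
      [2,3] "some" : (S\(N\S))/N
      [3,8] N   <
        [3,5] PP/NP   <
          [3,4] "sent" : S
          [4,5] "every" : (PP/NP)\S
        [5,8] N\(PP/NP)   >
          [5,6] "today" : (N\(PP/NP))/S
          [6,8] S   <
            [6,7] "a" : NP
            [7,8] "ate" : S\NP

YES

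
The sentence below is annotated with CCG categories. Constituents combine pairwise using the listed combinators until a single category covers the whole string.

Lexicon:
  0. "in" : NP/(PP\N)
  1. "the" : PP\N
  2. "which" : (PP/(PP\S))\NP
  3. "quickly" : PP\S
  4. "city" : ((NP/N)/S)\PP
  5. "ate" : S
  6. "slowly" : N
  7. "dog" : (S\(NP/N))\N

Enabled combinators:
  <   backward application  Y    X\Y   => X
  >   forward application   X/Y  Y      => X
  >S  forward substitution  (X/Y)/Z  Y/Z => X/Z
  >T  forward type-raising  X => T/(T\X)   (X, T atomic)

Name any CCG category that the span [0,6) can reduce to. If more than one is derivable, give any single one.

[0,8] S   <
  [0,6] NP/N   >
    [0,5] (NP/N)/S   <
      [0,4] PP   >
        [0,3] PP/(PP\S)   <
          [0,2] NP   >
            [0,1] "in" : NP/(PP\N)
            [1,2] "the" : PP\N
          [2,3] "which" : (PP/(PP\S))\NP
        [3,4] "quickly" : PP\S
      [4,5] "city" : ((NP/N)/S)\PP
    [5,6] "ate" : S
  [6,8] S\(NP/N)   <
    [6,7] "slowly" : N
    [7,8] "dog" : (S\(NP/N))\N

NP/N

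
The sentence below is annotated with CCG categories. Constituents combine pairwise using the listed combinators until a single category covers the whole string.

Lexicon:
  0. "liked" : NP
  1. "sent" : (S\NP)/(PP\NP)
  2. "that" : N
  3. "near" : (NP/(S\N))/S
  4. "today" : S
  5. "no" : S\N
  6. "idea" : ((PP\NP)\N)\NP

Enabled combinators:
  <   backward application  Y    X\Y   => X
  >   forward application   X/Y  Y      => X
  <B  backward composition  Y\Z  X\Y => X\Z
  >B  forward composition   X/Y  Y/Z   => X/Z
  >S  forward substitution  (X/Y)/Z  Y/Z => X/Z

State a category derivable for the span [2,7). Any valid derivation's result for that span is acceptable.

[0,7] S   <
  [0,1] "liked" : NP
  [1,7] S\NP   >
    [1,2] "sent" : (S\NP)/(PP\NP)
    [2,7] PP\NP   <
      [2,3] "that" : N
      [3,7] (PP\NP)\N   <
        [3,6] NP   >
          [3,5] NP/(S\N)   >
            [3,4] "near" : (NP/(S\N))/S
            [4,5] "today" : S
          [5,6] "no" : S\N
        [6,7] "idea" : ((PP\NP)\N)\NP

PP\NP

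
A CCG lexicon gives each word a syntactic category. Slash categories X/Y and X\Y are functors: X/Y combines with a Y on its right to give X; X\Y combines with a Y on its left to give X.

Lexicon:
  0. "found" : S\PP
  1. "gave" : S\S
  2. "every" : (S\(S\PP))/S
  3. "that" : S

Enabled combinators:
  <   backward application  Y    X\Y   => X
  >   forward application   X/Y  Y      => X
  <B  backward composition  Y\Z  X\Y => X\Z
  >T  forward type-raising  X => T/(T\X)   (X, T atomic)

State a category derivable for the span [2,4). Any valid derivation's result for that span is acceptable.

S\(S\PP)

[0,4] S   <
  [0,2] S\PP   <B
    [0,1] "found" : S\PP
    [1,2] "gave" : S\S
  [2,4] S\(S\PP)   >
    [2,3] "every" : (S\(S\PP))/S
    [3,4] "that" : S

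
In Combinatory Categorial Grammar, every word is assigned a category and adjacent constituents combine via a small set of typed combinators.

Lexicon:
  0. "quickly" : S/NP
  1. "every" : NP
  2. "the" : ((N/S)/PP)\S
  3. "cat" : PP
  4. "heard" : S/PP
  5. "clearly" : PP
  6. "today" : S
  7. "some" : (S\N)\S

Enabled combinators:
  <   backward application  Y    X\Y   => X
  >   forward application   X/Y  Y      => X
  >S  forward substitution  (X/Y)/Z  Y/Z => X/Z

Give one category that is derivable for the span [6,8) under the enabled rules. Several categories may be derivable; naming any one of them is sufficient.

[0,8] S   <
  [0,6] N   >
    [0,4] N/S   >
      [0,3] (N/S)/PP   <
        [0,2] S   >
          [0,1] "quickly" : S/NP
          [1,2] "every" : NP
        [2,3] "the" : ((N/S)/PP)\S
      [3,4] "cat" : PP
    [4,6] S   >
      [4,5] "heard" : S/PP
      [5,6] "clearly" : PP
  [6,8] S\N   <
    [6,7] "today" : S
    [7,8] "some" : (S\N)\S

S\N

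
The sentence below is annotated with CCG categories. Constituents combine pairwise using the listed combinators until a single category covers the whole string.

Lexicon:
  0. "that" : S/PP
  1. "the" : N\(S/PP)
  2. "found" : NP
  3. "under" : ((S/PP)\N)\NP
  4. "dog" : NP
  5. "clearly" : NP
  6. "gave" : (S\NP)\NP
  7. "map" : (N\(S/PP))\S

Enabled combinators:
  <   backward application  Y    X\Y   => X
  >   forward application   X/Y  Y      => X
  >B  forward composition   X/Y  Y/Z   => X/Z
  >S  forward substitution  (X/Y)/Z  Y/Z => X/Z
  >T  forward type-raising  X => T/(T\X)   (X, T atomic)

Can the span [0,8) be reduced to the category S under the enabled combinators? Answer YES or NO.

NO

S/PP N\(S/PP) NP ((S/PP)\N)\NP NP NP (S\NP)\NP (N\(S/PP))\S
CKY chart[0,8] = {N, N/(N\N), NP/(NP\N), PP/(PP\N), S/(S\N)}; S ∉ chart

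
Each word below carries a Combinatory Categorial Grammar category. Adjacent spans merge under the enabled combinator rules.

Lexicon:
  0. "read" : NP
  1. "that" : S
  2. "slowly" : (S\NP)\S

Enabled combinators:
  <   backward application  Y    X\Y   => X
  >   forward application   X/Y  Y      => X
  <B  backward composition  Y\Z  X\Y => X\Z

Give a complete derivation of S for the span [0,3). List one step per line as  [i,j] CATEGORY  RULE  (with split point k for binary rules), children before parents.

[0,1] NP  lex  "read"
[1,2] S  lex  "that"
[2,3] (S\NP)\S  lex  "slowly"
[1,3] S\NP  <  k=2
[0,3] S  <  k=1

[0,3] S   <
  [0,1] "read" : NP
  [1,3] S\NP   <
    [1,2] "that" : S
    [2,3] "slowly" : (S\NP)\S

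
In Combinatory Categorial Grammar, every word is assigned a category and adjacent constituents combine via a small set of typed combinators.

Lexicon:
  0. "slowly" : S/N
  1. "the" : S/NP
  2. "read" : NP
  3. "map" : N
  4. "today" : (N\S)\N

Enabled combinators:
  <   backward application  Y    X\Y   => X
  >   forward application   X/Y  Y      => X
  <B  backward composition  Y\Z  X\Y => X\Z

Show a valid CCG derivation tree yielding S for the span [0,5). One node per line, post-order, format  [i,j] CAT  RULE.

[0,5] S   >
  [0,1] "slowly" : S/N
  [1,5] N   <
    [1,3] S   >
      [1,2] "the" : S/NP
      [2,3] "read" : NP
    [3,5] N\S   <
      [3,4] "map" : N
      [4,5] "today" : (N\S)\N

[0,1] S/N  lex  "slowly"
[1,2] S/NP  lex  "the"
[2,3] NP  lex  "read"
[1,3] S  >  k=2
[3,4] N  lex  "map"
[4,5] (N\S)\N  lex  "today"
[3,5] N\S  <  k=4
[1,5] N  <  k=3
[0,5] S  >  k=1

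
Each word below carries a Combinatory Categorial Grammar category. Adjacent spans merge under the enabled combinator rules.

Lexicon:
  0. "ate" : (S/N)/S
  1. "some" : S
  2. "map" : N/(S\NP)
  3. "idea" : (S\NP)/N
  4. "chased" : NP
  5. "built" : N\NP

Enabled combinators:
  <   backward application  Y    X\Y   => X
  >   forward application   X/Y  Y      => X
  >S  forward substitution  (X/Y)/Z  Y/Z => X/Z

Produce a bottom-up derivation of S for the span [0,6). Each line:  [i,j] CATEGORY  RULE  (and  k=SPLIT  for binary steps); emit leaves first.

[0,1] (S/N)/S  lex  "ate"
[1,2] S  lex  "some"
[0,2] S/N  >  k=1
[2,3] N/(S\NP)  lex  "map"
[3,4] (S\NP)/N  lex  "idea"
[4,5] NP  lex  "chased"
[5,6] N\NP  lex  "built"
[4,6] N  <  k=5
[3,6] S\NP  >  k=4
[2,6] N  >  k=3
[0,6] S  >  k=2

[0,6] S   >
  [0,2] S/N   >
    [0,1] "ate" : (S/N)/S
    [1,2] "some" : S
  [2,6] N   >
    [2,3] "map" : N/(S\NP)
    [3,6] S\NP   >
      [3,4] "idea" : (S\NP)/N
      [4,6] N   <
        [4,5] "chased" : NP
        [5,6] "built" : N\NP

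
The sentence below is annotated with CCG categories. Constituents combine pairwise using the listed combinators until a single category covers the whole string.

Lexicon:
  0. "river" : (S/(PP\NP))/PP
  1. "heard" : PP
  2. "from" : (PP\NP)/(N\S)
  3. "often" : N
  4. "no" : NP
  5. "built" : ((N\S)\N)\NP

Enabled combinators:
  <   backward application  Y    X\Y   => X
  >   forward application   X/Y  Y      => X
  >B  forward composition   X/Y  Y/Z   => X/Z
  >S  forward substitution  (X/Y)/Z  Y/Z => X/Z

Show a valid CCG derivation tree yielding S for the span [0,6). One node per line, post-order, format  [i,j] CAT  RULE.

[0,1] (S/(PP\NP))/PP  lex  "river"
[1,2] PP  lex  "heard"
[0,2] S/(PP\NP)  >  k=1
[2,3] (PP\NP)/(N\S)  lex  "from"
[3,4] N  lex  "often"
[4,5] NP  lex  "no"
[5,6] ((N\S)\N)\NP  lex  "built"
[4,6] (N\S)\N  <  k=5
[3,6] N\S  <  k=4
[2,6] PP\NP  >  k=3
[0,6] S  >  k=2

[0,6] S   >
  [0,2] S/(PP\NP)   >
    [0,1] "river" : (S/(PP\NP))/PP
    [1,2] "heard" : PP
  [2,6] PP\NP   >
    [2,3] "from" : (PP\NP)/(N\S)
    [3,6] N\S   <
      [3,4] "often" : N
      [4,6] (N\S)\N   <
        [4,5] "no" : NP
        [5,6] "built" : ((N\S)\N)\NP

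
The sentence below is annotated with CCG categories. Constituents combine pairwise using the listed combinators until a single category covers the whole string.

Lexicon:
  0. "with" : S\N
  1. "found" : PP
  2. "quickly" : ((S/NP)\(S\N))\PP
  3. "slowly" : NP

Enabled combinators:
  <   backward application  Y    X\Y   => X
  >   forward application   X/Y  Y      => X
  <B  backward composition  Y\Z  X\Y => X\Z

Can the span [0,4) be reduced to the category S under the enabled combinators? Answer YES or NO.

YES

[0,4] S   >
  [0,3] S/NP   <
    [0,1] "with" : S\N
    [1,3] (S/NP)\(S\N)   <
      [1,2] "found" : PP
      [2,3] "quickly" : ((S/NP)\(S\N))\PP
  [3,4] "slowly" : NP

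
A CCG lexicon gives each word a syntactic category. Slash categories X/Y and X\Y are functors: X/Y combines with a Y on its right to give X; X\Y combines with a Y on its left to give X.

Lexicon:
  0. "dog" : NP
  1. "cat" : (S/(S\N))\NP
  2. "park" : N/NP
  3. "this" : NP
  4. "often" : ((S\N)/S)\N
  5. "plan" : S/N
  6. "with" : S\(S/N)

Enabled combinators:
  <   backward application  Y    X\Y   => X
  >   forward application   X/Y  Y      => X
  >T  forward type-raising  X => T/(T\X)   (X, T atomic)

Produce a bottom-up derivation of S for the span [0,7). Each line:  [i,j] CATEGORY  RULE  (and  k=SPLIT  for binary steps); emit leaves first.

[0,7] S   >
  [0,2] S/(S\N)   <
    [0,1] "dog" : NP
    [1,2] "cat" : (S/(S\N))\NP
  [2,7] S\N   >
    [2,5] (S\N)/S   <
      [2,4] N   >
        [2,3] "park" : N/NP
        [3,4] "this" : NP
      [4,5] "often" : ((S\N)/S)\N
    [5,7] S   <
      [5,6] "plan" : S/N
      [6,7] "with" : S\(S/N)

[0,1] NP  lex  "dog"
[1,2] (S/(S\N))\NP  lex  "cat"
[0,2] S/(S\N)  <  k=1
[2,3] N/NP  lex  "park"
[3,4] NP  lex  "this"
[2,4] N  >  k=3
[4,5] ((S\N)/S)\N  lex  "often"
[2,5] (S\N)/S  <  k=4
[5,6] S/N  lex  "plan"
[6,7] S\(S/N)  lex  "with"
[5,7] S  <  k=6
[2,7] S\N  >  k=5
[0,7] S  >  k=2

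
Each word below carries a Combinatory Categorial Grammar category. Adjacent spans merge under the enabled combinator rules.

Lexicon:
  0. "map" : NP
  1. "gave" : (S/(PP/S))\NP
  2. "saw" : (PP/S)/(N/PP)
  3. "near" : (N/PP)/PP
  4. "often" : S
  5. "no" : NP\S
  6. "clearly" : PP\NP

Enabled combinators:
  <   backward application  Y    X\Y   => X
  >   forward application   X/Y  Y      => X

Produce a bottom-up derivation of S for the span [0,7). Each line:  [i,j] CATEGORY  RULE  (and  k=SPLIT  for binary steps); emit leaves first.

[0,1] NP  lex  "map"
[1,2] (S/(PP/S))\NP  lex  "gave"
[0,2] S/(PP/S)  <  k=1
[2,3] (PP/S)/(N/PP)  lex  "saw"
[3,4] (N/PP)/PP  lex  "near"
[4,5] S  lex  "often"
[5,6] NP\S  lex  "no"
[4,6] NP  <  k=5
[6,7] PP\NP  lex  "clearly"
[4,7] PP  <  k=6
[3,7] N/PP  >  k=4
[2,7] PP/S  >  k=3
[0,7] S  >  k=2

[0,7] S   >
  [0,2] S/(PP/S)   <
    [0,1] "map" : NP
    [1,2] "gave" : (S/(PP/S))\NP
  [2,7] PP/S   >
    [2,3] "saw" : (PP/S)/(N/PP)
    [3,7] N/PP   >
      [3,4] "near" : (N/PP)/PP
      [4,7] PP   <
        [4,6] NP   <
          [4,5] "often" : S
          [5,6] "no" : NP\S
        [6,7] "clearly" : PP\NP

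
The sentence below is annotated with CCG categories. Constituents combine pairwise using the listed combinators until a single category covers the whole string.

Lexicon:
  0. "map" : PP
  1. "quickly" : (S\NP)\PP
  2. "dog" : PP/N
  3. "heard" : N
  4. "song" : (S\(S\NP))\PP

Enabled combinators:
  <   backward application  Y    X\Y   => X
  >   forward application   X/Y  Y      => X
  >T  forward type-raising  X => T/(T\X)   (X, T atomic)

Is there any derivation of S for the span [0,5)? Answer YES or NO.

[0,5] S   <
  [0,2] S\NP   <
    [0,1] "map" : PP
    [1,2] "quickly" : (S\NP)\PP
  [2,5] S\(S\NP)   <
    [2,4] PP   >
      [2,3] "dog" : PP/N
      [3,4] "heard" : N
    [4,5] "song" : (S\(S\NP))\PP

YES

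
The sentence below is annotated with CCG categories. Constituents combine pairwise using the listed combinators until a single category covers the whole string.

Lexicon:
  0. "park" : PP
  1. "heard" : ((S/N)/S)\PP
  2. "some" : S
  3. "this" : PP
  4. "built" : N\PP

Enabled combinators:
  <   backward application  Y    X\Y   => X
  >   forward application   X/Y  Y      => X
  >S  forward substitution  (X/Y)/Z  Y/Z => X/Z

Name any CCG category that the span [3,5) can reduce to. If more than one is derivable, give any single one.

[0,5] S   >
  [0,3] S/N   >
    [0,2] (S/N)/S   <
      [0,1] "park" : PP
      [1,2] "heard" : ((S/N)/S)\PP
    [2,3] "some" : S
  [3,5] N   <
    [3,4] "this" : PP
    [4,5] "built" : N\PP

N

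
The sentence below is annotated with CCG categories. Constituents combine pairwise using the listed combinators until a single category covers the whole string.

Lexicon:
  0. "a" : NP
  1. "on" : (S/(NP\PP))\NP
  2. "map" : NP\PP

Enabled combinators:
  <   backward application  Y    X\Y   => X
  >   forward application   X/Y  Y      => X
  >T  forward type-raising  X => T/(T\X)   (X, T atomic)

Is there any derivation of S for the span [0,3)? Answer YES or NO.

[0,3] S   >
  [0,2] S/(NP\PP)   <
    [0,1] "a" : NP
    [1,2] "on" : (S/(NP\PP))\NP
  [2,3] "map" : NP\PP

YES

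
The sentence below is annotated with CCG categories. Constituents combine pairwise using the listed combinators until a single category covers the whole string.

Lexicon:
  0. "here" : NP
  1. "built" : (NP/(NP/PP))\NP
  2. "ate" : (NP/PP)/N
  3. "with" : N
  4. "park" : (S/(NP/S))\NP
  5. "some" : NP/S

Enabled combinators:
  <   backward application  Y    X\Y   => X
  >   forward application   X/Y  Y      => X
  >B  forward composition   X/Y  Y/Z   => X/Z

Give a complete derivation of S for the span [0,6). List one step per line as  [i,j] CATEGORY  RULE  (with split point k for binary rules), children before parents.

[0,1] NP  lex  "here"
[1,2] (NP/(NP/PP))\NP  lex  "built"
[0,2] NP/(NP/PP)  <  k=1
[2,3] (NP/PP)/N  lex  "ate"
[3,4] N  lex  "with"
[2,4] NP/PP  >  k=3
[0,4] NP  >  k=2
[4,5] (S/(NP/S))\NP  lex  "park"
[0,5] S/(NP/S)  <  k=4
[5,6] NP/S  lex  "some"
[0,6] S  >  k=5

[0,6] S   >
  [0,5] S/(NP/S)   <
    [0,4] NP   >
      [0,2] NP/(NP/PP)   <
        [0,1] "here" : NP
        [1,2] "built" : (NP/(NP/PP))\NP
      [2,4] NP/PP   >
        [2,3] "ate" : (NP/PP)/N
        [3,4] "with" : N
    [4,5] "park" : (S/(NP/S))\NP
  [5,6] "some" : NP/S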